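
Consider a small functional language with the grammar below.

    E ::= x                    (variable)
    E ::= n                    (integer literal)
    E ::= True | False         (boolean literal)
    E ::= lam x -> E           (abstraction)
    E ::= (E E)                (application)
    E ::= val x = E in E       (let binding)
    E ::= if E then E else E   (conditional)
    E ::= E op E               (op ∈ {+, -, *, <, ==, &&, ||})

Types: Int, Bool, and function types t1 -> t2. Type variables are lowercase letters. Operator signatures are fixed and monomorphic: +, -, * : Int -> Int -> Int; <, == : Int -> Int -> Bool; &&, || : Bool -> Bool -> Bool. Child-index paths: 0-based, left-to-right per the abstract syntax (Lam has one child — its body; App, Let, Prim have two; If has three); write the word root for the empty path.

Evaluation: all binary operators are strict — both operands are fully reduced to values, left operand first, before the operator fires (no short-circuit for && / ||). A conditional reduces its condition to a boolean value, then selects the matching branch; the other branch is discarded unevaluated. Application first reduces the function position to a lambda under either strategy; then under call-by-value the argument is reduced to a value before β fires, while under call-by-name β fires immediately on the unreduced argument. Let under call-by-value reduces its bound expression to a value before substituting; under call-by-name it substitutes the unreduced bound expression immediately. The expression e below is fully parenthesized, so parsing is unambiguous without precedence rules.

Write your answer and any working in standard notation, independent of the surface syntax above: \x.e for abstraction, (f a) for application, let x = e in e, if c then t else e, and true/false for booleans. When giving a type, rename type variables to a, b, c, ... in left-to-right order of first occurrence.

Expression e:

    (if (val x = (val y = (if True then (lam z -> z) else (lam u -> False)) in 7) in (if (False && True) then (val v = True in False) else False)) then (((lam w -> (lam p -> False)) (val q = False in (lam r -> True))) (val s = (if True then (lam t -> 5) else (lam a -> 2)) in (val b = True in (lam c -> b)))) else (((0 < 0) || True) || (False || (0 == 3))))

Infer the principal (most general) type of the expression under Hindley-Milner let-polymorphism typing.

Answer: Bool

Working:
  unify Bool ~ Bool
z : a
\z._ : a -> a
\u._ : b -> Bool
  unify a -> a ~ b -> Bool
  unify a ~ b
  unify b ~ Bool
let y : Bool -> Bool
let x : Int
  unify Bool ~ Bool
  unify Bool ~ Bool
  unify Bool ~ Bool
let v : Bool
  unify Bool ~ Bool
  unify Bool ~ Bool
\p._ : d -> Bool
\w._ : c -> d -> Bool
let q : Bool
\r._ : e -> Bool
  unify c -> d -> Bool ~ (e -> Bool) -> f
  unify c ~ e -> Bool
  unify d -> Bool ~ f
_ _ : d -> Bool
  unify Bool ~ Bool
\t._ : g -> Int
\a._ : h -> Int
  unify g -> Int ~ h -> Int
  unify g ~ h
  unify Int ~ Int
let s : forall. h -> Int
let b : Bool
b : Bool
\c._ : i -> Bool
  unify d -> Bool ~ (i -> Bool) -> j
  unify d ~ i -> Bool
  unify Bool ~ j
_ _ : Bool
  unify Int ~ Int
  unify Int ~ Int
  unify Bool ~ Bool
  unify Bool ~ Bool
  unify Bool ~ Bool
  unify Bool ~ Bool
  unify Int ~ Int
  unify Int ~ Int
  unify Bool ~ Bool
  unify Bool ~ Bool
  unify Bool ~ Bool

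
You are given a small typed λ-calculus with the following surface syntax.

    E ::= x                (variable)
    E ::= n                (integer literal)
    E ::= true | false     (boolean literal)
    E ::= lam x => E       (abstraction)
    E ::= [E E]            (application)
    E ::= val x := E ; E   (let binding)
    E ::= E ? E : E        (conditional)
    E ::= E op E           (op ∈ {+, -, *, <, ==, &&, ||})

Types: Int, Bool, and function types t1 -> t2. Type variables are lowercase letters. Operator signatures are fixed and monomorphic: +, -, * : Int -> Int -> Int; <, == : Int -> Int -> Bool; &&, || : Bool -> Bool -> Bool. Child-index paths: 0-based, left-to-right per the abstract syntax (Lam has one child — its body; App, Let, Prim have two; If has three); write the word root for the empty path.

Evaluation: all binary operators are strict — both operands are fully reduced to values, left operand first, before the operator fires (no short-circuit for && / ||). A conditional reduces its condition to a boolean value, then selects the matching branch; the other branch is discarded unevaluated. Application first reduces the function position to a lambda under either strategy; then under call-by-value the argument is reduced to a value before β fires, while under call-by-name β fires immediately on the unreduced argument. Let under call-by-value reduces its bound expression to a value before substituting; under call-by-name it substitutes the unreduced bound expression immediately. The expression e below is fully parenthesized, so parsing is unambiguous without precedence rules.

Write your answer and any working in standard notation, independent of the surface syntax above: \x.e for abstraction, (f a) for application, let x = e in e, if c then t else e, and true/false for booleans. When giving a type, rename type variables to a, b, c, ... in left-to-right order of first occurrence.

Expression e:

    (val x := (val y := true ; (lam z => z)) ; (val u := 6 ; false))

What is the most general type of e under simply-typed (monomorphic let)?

Working:
let y : Bool
z : a
\z._ : a -> a
let x : a -> a
let u : Int

Answer: Bool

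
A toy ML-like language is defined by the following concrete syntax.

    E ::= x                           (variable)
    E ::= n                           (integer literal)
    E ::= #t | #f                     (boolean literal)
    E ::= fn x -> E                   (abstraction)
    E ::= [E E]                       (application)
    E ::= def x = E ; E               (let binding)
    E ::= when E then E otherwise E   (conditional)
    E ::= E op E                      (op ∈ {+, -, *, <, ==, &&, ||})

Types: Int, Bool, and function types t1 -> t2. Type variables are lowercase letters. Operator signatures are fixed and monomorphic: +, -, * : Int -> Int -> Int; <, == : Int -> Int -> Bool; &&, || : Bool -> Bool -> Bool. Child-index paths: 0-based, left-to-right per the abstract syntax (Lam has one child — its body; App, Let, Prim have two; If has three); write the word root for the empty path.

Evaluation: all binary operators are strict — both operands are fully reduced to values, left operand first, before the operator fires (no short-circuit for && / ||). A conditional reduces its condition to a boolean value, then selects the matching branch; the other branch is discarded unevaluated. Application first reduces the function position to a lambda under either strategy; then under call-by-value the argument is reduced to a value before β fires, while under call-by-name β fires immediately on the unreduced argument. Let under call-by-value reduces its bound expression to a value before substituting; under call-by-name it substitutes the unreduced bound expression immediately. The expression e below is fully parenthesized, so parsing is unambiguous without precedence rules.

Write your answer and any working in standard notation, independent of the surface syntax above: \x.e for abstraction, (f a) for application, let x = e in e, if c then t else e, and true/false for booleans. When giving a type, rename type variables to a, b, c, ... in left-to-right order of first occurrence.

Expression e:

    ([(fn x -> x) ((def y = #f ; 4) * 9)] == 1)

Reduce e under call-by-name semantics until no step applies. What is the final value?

Answer: false

Working:
step 0: (((\x.x) ((let y = false in 4) * 9)) == 1)
step 1: [beta@0] (((let y = false in 4) * 9) == 1)
step 2: [let@0.0] ((4 * 9) == 1)
step 3: [delta@0] (36 == 1)
step 4: [delta@root] false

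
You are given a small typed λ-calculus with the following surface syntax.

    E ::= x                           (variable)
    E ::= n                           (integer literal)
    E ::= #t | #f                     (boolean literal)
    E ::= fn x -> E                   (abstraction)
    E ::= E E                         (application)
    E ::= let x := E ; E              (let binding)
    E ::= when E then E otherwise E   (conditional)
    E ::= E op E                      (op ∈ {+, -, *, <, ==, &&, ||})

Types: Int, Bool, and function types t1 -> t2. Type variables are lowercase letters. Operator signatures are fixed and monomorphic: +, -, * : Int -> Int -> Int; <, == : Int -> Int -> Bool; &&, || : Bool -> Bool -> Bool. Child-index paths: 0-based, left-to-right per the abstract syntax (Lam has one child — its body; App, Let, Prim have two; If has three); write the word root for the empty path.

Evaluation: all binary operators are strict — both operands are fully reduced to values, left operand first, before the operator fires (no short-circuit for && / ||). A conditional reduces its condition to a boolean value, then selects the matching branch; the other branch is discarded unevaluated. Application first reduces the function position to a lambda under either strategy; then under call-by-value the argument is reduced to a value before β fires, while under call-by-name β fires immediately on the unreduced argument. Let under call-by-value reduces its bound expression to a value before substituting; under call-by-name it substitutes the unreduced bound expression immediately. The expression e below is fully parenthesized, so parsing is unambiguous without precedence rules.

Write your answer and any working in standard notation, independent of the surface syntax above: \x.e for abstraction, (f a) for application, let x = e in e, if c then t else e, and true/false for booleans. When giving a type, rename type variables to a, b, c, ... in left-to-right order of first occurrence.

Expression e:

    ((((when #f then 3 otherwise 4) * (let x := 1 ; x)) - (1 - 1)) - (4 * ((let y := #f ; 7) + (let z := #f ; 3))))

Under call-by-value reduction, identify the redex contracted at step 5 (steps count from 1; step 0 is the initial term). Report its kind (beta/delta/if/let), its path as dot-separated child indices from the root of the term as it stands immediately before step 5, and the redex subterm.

Answer: delta at 0 : (4 - 0)

Trace:
step 0: ((((if false then 3 else 4) * (let x = 1 in x)) - (1 - 1)) - (4 * ((let y = false in 7) + (let z = false in 3))))
step 1: [if@0.0.0] (((4 * (let x = 1 in x)) - (1 - 1)) - (4 * ((let y = false in 7) + (let z = false in 3))))
step 2: [let@0.0.1] (((4 * 1) - (1 - 1)) - (4 * ((let y = false in 7) + (let z = false in 3))))
step 3: [delta@0.0] ((4 - (1 - 1)) - (4 * ((let y = false in 7) + (let z = false in 3))))
step 4: [delta@0.1] ((4 - 0) - (4 * ((let y = false in 7) + (let z = false in 3))))
step 5: [delta@0] (4 - (4 * ((let y = false in 7) + (let z = false in 3))))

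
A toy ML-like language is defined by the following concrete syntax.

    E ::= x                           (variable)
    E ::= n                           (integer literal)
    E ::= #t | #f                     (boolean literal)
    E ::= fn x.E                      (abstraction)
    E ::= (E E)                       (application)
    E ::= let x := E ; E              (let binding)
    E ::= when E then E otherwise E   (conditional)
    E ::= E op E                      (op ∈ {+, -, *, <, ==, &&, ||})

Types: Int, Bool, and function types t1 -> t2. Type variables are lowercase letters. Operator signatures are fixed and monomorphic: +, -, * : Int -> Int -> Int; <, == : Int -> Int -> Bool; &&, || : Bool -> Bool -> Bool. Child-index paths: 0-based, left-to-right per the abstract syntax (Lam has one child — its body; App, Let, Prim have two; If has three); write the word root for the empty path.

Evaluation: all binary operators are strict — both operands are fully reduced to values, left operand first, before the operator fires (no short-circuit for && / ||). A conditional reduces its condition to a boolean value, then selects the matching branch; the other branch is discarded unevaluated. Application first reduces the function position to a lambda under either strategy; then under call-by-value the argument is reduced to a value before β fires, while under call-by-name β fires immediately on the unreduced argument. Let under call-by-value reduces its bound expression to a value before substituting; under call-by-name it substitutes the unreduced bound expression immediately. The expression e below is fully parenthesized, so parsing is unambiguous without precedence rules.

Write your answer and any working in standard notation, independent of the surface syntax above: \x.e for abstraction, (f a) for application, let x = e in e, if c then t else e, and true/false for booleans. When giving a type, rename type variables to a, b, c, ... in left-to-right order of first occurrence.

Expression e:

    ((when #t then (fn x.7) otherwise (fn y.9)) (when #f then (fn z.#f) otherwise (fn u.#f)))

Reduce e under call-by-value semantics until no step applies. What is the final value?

Working:
step 0: ((if true then (\x.7) else (\y.9)) (if false then (\z.false) else (\u.false)))
step 1: [if@0] ((\x.7) (if false then (\z.false) else (\u.false)))
step 2: [if@1] ((\x.7) (\u.false))
step 3: [beta@root] 7

Answer: 7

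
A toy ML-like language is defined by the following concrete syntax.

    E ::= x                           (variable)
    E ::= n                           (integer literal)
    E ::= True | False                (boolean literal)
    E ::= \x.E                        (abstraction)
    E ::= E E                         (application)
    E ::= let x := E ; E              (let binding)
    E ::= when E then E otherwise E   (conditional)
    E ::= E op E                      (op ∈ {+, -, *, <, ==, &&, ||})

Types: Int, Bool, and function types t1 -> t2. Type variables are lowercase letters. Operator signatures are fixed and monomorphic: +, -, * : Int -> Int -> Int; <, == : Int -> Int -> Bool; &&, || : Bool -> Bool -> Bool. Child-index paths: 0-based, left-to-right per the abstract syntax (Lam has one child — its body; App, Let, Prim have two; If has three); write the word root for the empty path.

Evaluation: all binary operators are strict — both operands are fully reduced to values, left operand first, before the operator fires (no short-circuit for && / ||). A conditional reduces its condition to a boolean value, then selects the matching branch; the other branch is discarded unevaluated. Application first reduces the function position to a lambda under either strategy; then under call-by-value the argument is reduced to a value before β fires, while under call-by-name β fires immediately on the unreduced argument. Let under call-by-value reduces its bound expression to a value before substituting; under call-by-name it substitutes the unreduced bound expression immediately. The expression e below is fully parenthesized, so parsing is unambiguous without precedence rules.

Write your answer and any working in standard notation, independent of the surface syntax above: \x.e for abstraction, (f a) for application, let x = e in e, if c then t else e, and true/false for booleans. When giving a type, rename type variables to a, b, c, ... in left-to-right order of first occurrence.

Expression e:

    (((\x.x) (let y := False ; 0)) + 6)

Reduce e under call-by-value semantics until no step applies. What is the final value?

Working:
step 0: (((\x.x) (let y = false in 0)) + 6)
step 1: [let@0.1] (((\x.x) 0) + 6)
step 2: [beta@0] (0 + 6)
step 3: [delta@root] 6

Answer: 6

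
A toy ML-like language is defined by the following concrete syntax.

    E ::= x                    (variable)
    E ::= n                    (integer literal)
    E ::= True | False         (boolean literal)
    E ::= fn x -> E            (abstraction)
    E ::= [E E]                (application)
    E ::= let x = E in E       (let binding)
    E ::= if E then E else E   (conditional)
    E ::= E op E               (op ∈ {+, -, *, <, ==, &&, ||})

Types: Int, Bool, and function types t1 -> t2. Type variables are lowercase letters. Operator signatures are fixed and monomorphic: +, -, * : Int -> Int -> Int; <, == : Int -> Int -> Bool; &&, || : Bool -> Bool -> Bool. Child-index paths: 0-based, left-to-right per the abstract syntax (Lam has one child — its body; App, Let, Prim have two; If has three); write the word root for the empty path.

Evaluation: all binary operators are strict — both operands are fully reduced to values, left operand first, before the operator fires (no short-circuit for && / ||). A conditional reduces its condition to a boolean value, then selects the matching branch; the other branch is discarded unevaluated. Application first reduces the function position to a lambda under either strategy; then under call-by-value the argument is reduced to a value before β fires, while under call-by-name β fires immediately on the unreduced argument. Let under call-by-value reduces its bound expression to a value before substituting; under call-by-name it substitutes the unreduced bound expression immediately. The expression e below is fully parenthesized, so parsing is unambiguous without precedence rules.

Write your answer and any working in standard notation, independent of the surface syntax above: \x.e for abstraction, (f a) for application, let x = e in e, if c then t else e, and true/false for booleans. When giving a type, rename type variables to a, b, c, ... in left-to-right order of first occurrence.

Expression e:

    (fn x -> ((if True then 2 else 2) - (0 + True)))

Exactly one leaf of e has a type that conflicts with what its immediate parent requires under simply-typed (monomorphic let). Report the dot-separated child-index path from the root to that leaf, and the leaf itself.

Answer: 0.1.1 : true

Working:
  unify Bool ~ Bool
  unify Int ~ Int
  unify Int ~ Int
  unify Int ~ Int
  unify Bool ~ Int
  FAIL: mismatch Bool ~ Int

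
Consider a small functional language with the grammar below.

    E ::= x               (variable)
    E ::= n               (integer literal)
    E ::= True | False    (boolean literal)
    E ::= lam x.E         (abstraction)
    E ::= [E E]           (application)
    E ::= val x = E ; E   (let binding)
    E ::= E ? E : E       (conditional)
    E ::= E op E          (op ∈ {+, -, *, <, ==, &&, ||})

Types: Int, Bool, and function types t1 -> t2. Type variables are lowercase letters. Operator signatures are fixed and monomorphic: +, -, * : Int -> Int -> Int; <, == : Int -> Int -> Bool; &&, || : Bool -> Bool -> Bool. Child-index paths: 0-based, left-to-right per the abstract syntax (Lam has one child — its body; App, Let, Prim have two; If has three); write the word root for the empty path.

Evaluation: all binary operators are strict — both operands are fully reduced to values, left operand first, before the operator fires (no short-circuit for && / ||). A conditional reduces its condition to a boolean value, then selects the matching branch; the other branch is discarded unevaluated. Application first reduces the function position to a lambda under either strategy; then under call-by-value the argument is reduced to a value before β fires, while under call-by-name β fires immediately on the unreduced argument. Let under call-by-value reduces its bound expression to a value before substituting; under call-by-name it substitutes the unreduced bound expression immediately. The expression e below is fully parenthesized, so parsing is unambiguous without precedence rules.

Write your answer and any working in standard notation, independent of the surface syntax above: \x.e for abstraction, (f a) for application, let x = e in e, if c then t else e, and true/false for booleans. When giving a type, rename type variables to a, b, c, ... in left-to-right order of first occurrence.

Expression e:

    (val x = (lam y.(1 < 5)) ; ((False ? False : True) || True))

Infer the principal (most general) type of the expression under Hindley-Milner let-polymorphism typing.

Answer: Bool

Working:
  unify Int ~ Int
  unify Int ~ Int
\y._ : a -> Bool
let x : forall. a -> Bool
  unify Bool ~ Bool
  unify Bool ~ Bool
  unify Bool ~ Bool
  unify Bool ~ Bool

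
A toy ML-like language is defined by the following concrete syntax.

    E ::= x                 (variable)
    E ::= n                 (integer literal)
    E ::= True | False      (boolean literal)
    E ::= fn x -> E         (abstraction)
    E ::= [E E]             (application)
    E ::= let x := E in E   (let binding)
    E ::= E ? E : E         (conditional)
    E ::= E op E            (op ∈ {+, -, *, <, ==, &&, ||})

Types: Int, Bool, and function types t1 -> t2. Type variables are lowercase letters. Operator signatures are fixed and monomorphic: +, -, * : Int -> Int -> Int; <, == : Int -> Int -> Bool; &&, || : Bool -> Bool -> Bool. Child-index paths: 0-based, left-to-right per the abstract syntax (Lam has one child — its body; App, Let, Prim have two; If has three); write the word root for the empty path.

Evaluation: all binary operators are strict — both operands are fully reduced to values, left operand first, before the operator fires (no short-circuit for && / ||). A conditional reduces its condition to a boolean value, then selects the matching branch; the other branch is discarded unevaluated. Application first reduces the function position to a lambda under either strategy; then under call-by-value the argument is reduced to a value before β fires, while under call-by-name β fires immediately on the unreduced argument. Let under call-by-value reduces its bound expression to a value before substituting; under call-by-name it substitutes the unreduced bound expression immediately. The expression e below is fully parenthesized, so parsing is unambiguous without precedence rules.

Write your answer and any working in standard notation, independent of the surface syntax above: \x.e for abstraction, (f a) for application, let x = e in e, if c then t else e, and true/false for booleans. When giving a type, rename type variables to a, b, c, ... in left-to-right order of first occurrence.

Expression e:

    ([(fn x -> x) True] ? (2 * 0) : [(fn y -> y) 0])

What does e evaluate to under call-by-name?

Answer: 0

Working:
step 0: (if ((\x.x) true) then (2 * 0) else ((\y.y) 0))
step 1: [beta@0] (if true then (2 * 0) else ((\y.y) 0))
step 2: [if@root] (2 * 0)
step 3: [delta@root] 0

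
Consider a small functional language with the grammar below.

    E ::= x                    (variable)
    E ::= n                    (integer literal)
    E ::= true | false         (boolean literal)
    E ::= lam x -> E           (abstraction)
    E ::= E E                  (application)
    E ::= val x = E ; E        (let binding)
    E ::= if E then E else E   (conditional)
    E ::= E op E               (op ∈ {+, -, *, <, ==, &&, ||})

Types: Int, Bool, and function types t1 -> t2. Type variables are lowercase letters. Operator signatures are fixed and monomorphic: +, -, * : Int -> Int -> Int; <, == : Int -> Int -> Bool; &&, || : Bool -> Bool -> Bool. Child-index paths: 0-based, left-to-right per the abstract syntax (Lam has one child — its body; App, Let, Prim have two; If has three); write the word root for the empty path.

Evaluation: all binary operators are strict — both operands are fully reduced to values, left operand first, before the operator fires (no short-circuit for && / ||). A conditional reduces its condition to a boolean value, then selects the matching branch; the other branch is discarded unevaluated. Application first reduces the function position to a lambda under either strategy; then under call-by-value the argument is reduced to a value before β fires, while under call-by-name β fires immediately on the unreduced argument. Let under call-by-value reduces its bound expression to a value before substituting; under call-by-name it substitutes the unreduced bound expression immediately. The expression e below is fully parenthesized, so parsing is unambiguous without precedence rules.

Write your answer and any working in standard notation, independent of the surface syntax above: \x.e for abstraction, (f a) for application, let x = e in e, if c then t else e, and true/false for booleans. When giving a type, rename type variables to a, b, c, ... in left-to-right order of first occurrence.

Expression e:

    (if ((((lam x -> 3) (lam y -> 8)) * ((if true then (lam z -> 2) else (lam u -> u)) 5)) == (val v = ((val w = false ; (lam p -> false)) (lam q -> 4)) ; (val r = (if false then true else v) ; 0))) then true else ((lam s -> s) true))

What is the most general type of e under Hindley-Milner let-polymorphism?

Answer: Bool

Trace:
\x._ : a -> Int
\y._ : b -> Int
  unify a -> Int ~ (b -> Int) -> c
  unify a ~ b -> Int
  unify Int ~ c
_ _ : Int
  unify Int ~ Int
  unify Bool ~ Bool
\z._ : d -> Int
u : e
\u._ : e -> e
  unify d -> Int ~ e -> e
  unify d ~ e
  unify Int ~ e
  unify Int -> Int ~ Int -> f
  unify Int ~ Int
  unify Int ~ f
_ _ : Int
  unify Int ~ Int
  unify Int ~ Int
let w : Bool
\p._ : g -> Bool
\q._ : h -> Int
  unify g -> Bool ~ (h -> Int) -> i
  unify g ~ h -> Int
  unify Bool ~ i
_ _ : Bool
let v : Bool
  unify Bool ~ Bool
v : Bool
  unify Bool ~ Bool
let r : Bool
  unify Int ~ Int
  unify Bool ~ Bool
s : j
\s._ : j -> j
  unify j -> j ~ Bool -> k
  unify j ~ Bool
  unify Bool ~ k
_ _ : Bool
  unify Bool ~ Bool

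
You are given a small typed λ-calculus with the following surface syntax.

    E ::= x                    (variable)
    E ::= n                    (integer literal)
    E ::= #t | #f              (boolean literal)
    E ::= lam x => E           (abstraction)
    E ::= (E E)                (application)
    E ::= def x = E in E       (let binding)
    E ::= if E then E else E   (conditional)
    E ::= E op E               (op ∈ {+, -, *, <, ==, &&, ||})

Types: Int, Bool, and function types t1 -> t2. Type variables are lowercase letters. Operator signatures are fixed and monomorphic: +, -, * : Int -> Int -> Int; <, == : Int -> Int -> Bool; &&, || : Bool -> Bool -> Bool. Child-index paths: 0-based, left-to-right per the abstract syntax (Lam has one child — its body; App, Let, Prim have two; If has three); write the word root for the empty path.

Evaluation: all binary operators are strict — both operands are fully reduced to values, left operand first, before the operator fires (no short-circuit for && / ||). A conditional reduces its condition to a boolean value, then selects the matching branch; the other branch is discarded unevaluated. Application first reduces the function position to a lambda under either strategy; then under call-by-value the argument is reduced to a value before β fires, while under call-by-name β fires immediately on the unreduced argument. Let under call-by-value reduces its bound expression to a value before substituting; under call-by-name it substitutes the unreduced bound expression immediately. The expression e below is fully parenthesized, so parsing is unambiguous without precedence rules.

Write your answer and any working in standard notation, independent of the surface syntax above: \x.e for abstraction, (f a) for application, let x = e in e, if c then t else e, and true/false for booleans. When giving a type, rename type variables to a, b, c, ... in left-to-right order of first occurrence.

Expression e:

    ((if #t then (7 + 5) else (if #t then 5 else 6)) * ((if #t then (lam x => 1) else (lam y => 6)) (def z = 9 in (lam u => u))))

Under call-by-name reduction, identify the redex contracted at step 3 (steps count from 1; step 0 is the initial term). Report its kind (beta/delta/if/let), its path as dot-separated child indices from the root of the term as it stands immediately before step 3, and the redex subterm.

Answer: if at 1.0 : (if true then (\x.1) else (\y.6))

Derivation:
step 0: ((if true then (7 + 5) else (if true then 5 else 6)) * ((if true then (\x.1) else (\y.6)) (let z = 9 in (\u.u))))
step 1: [if@0] ((7 + 5) * ((if true then (\x.1) else (\y.6)) (let z = 9 in (\u.u))))
step 2: [delta@0] (12 * ((if true then (\x.1) else (\y.6)) (let z = 9 in (\u.u))))
step 3: [if@1.0] (12 * ((\x.1) (let z = 9 in (\u.u))))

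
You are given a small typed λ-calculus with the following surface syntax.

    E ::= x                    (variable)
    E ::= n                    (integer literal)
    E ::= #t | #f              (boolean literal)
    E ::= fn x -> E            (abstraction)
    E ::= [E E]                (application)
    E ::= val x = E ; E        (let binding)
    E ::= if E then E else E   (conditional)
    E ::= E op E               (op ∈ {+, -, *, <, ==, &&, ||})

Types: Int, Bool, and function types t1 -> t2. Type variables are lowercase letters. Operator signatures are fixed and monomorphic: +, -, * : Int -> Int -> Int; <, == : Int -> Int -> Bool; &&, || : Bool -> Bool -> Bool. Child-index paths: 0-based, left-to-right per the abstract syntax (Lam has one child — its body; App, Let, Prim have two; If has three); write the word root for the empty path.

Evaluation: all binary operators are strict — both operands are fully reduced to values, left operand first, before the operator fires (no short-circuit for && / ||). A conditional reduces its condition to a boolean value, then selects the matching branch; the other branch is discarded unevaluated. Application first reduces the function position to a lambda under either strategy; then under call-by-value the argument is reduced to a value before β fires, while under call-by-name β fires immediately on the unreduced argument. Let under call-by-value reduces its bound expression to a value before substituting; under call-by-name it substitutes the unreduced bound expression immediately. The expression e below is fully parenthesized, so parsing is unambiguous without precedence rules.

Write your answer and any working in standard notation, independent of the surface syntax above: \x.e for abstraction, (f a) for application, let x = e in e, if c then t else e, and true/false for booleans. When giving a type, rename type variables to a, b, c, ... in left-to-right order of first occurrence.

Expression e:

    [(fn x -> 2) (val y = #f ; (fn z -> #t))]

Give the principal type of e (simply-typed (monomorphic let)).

Answer: Int

Trace:
\x._ : a -> Int
let y : Bool
\z._ : b -> Bool
  unify a -> Int ~ (b -> Bool) -> c
  unify a ~ b -> Bool
  unify Int ~ c
_ _ : Int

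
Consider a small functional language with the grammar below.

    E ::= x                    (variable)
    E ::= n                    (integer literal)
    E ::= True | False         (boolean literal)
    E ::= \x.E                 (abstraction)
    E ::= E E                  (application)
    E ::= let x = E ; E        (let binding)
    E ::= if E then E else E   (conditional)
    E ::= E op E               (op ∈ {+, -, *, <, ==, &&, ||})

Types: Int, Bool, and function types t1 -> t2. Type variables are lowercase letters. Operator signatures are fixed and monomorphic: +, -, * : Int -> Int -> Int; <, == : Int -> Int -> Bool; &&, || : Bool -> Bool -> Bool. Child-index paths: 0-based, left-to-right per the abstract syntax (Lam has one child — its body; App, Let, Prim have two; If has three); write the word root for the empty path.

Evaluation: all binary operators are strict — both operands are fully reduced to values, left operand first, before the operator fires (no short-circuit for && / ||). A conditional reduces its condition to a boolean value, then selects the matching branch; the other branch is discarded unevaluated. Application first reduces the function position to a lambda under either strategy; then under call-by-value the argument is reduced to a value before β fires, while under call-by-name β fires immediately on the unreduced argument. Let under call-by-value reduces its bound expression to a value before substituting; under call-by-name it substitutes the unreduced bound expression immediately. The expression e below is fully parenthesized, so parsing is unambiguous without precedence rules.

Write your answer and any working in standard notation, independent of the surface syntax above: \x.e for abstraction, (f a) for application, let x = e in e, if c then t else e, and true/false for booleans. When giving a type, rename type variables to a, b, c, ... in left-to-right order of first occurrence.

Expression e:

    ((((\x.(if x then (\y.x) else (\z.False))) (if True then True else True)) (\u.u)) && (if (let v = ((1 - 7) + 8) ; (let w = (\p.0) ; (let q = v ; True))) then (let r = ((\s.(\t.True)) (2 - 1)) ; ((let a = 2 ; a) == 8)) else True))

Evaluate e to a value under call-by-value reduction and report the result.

Answer: false

Trace:
step 0: ((((\x.(if x then (\y.x) else (\z.false))) (if true then true else true)) (\u.u)) && (if (let v = ((1 - 7) + 8) in (let w = (\p.0) in (let q = v in true))) then (let r = ((\s.(\t.true)) (2 - 1)) in ((let a = 2 in a) == 8)) else true))
step 1: [if@0.0.1] ((((\x.(if x then (\y.x) else (\z.false))) true) (\u.u)) && (if (let v = ((1 - 7) + 8) in (let w = (\p.0) in (let q = v in true))) then (let r = ((\s.(\t.true)) (2 - 1)) in ((let a = 2 in a) == 8)) else true))
step 2: [beta@0.0] (((if true then (\y.true) else (\z.false)) (\u.u)) && (if (let v = ((1 - 7) + 8) in (let w = (\p.0) in (let q = v in true))) then (let r = ((\s.(\t.true)) (2 - 1)) in ((let a = 2 in a) == 8)) else true))
step 3: [if@0.0] (((\y.true) (\u.u)) && (if (let v = ((1 - 7) + 8) in (let w = (\p.0) in (let q = v in true))) then (let r = ((\s.(\t.true)) (2 - 1)) in ((let a = 2 in a) == 8)) else true))
step 4: [beta@0] (true && (if (let v = ((1 - 7) + 8) in (let w = (\p.0) in (let q = v in true))) then (let r = ((\s.(\t.true)) (2 - 1)) in ((let a = 2 in a) == 8)) else true))
step 5: [delta@1.0.0.0] (true && (if (let v = (-6 + 8) in (let w = (\p.0) in (let q = v in true))) then (let r = ((\s.(\t.true)) (2 - 1)) in ((let a = 2 in a) == 8)) else true))
step 6: [delta@1.0.0] (true && (if (let v = 2 in (let w = (\p.0) in (let q = v in true))) then (let r = ((\s.(\t.true)) (2 - 1)) in ((let a = 2 in a) == 8)) else true))
step 7: [let@1.0] (true && (if (let w = (\p.0) in (let q = 2 in true)) then (let r = ((\s.(\t.true)) (2 - 1)) in ((let a = 2 in a) == 8)) else true))
step 8: [let@1.0] (true && (if (let q = 2 in true) then (let r = ((\s.(\t.true)) (2 - 1)) in ((let a = 2 in a) == 8)) else true))
step 9: [let@1.0] (true && (if true then (let r = ((\s.(\t.true)) (2 - 1)) in ((let a = 2 in a) == 8)) else true))
step 10: [if@1] (true && (let r = ((\s.(\t.true)) (2 - 1)) in ((let a = 2 in a) == 8)))
step 11: [delta@1.0.1] (true && (let r = ((\s.(\t.true)) 1) in ((let a = 2 in a) == 8)))
step 12: [beta@1.0] (true && (let r = (\t.true) in ((let a = 2 in a) == 8)))
step 13: [let@1] (true && ((let a = 2 in a) == 8))
step 14: [let@1.0] (true && (2 == 8))
step 15: [delta@1] (true && false)
step 16: [delta@root] false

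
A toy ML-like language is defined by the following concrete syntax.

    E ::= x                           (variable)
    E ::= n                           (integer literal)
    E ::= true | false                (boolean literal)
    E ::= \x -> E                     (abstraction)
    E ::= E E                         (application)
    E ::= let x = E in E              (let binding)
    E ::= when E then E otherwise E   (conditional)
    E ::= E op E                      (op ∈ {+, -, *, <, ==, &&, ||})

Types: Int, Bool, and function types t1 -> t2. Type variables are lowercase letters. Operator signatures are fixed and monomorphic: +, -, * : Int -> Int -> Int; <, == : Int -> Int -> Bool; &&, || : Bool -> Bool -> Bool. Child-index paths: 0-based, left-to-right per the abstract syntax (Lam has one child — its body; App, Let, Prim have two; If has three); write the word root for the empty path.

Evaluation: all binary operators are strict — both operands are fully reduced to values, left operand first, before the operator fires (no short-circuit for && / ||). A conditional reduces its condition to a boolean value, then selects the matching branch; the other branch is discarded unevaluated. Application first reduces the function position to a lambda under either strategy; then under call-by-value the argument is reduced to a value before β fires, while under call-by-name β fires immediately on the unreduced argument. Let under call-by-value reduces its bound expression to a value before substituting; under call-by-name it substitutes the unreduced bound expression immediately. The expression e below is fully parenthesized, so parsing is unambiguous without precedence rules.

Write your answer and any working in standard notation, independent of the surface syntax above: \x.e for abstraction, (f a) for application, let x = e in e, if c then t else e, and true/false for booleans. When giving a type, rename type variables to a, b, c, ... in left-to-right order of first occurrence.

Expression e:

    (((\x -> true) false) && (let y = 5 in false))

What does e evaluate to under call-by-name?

Working:
step 0: (((\x.true) false) && (let y = 5 in false))
step 1: [beta@0] (true && (let y = 5 in false))
step 2: [let@1] (true && false)
step 3: [delta@root] false

Answer: false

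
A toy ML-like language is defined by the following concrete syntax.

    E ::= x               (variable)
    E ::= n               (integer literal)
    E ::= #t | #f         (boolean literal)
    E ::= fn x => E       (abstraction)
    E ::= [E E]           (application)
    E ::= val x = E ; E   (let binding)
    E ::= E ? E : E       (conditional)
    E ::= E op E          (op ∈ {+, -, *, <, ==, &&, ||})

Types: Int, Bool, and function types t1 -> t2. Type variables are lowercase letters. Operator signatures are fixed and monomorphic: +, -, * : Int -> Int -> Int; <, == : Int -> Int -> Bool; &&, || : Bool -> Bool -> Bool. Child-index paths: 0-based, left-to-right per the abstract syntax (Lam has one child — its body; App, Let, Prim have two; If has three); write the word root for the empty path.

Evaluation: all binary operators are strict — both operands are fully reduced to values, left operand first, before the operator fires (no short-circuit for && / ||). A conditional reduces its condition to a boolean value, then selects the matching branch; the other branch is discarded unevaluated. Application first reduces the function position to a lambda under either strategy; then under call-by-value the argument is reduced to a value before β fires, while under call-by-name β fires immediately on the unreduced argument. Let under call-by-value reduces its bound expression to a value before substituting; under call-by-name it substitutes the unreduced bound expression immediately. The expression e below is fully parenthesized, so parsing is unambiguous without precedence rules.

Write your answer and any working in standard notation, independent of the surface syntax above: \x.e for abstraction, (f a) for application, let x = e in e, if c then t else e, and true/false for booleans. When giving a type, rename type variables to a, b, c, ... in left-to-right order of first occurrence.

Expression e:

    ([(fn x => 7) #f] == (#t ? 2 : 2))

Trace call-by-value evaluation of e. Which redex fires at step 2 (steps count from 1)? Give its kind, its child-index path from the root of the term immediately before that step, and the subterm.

Answer: if at 1 : (if true then 2 else 2)

Working:
step 0: (((\x.7) false) == (if true then 2 else 2))
step 1: [beta@0] (7 == (if true then 2 else 2))
step 2: [if@1] (7 == 2)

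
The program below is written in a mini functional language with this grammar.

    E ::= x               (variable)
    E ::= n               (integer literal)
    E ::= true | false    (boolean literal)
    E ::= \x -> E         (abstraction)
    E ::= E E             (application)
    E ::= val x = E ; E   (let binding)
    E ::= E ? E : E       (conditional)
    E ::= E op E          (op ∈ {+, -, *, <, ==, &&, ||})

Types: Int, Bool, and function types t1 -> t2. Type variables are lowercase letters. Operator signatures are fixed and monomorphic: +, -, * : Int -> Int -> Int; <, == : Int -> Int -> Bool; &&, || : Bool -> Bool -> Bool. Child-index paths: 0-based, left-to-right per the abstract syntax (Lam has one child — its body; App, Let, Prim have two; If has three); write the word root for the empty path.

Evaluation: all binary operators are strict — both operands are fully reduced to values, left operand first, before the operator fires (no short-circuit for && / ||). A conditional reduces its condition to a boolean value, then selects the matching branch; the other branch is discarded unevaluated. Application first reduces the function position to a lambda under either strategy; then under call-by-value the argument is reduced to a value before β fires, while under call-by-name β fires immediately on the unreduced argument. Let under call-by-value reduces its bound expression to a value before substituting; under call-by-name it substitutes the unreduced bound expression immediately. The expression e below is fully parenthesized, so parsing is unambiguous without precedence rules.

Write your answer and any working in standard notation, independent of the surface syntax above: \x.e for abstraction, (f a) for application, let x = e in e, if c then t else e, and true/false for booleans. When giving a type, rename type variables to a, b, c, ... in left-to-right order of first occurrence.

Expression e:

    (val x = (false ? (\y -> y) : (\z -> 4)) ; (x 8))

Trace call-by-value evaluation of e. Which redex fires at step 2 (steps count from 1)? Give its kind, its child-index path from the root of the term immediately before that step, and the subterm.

Trace:
step 0: (let x = (if false then (\y.y) else (\z.4)) in (x 8))
step 1: [if@0] (let x = (\z.4) in (x 8))
step 2: [let@root] ((\z.4) 8)

Answer: let at root : (let x = (\z.4) in (x 8))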